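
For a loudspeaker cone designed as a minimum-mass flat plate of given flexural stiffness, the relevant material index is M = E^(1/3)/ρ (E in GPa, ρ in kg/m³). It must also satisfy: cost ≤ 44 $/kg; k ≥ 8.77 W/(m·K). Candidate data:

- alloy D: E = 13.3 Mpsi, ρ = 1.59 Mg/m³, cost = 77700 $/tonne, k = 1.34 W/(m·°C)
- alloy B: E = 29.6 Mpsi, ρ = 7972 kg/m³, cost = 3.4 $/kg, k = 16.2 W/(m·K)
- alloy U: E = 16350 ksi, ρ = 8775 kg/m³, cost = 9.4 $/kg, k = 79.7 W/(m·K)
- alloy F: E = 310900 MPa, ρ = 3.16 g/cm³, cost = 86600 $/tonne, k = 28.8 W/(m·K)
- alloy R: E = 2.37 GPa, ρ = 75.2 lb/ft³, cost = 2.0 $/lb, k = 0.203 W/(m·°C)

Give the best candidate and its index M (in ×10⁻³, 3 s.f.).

Screen on constraints: cost ≤ 44 $/kg; k ≥ 8.77 W/(m·K). Survivors: alloy B, alloy U.
In SI units:
  alloy B: E = 204.1 GPa, ρ = 7972 kg/m³
  alloy U: E = 112.7 GPa, ρ = 8775 kg/m³
  alloy B: M = 0.739×10⁻³
  alloy U: M = 0.551×10⁻³
Alloy B has the largest M.

alloy B, M = 0.739×10⁻³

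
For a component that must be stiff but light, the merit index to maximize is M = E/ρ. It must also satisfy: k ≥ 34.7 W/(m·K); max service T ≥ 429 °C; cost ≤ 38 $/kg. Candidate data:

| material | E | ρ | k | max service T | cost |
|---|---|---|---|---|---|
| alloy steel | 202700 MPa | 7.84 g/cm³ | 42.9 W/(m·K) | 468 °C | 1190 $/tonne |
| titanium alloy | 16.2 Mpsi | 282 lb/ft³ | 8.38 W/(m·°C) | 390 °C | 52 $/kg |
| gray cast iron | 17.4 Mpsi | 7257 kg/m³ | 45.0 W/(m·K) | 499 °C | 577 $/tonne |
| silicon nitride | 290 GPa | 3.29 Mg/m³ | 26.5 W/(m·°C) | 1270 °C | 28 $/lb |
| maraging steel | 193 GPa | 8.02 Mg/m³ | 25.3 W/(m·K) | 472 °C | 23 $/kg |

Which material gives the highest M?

Screen on constraints: k ≥ 34.7 W/(m·K); max service T ≥ 429 °C; cost ≤ 38 $/kg. Survivors: alloy steel, gray cast iron.
Convert each candidate to consistent units, then evaluate M:
  alloy steel: E = 202.7 GPa, ρ = 7840 kg/m³
  gray cast iron: E = 120.0 GPa, ρ = 7257 kg/m³
  alloy steel: M = 25.9 MN·m/kg
  gray cast iron: M = 16.5 MN·m/kg
Alloy steel ranks first.

alloy steel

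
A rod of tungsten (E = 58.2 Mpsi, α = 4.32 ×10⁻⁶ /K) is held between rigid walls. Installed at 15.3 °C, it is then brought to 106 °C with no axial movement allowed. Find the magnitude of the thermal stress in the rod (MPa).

E = 58.2 Mpsi = 401.3 GPa.
ΔT = 90.70 K. Constrained thermal stress σ = E·α·ΔT = 401.3×10³ MPa × 4.32×10⁻⁶ × 90.70 = 157 MPa (compressive).

157 MPa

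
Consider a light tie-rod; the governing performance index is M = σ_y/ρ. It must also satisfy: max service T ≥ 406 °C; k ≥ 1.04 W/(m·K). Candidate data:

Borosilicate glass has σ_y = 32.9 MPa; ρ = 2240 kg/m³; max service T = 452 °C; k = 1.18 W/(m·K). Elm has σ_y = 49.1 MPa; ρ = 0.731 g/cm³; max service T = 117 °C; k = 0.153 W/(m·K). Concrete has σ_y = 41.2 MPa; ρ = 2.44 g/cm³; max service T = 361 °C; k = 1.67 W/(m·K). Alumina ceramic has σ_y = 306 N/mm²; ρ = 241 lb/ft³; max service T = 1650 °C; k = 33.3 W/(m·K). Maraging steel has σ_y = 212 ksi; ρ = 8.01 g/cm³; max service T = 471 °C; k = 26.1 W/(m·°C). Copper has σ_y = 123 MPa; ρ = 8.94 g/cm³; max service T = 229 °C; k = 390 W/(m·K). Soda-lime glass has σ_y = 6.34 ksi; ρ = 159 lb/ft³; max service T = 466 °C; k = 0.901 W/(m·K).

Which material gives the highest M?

Screen on constraints: max service T ≥ 406 °C; k ≥ 1.04 W/(m·K). Survivors: borosilicate glass, alumina ceramic, maraging steel.
In SI units:
  borosilicate glass: σ_y = 32.90 MPa, ρ = 2240 kg/m³
  alumina ceramic: σ_y = 306.0 MPa, ρ = 3860 kg/m³
  maraging steel: σ_y = 1462 MPa, ρ = 8010 kg/m³
  maraging steel: M = 182 kN·m/kg
  alumina ceramic: M = 79.3 kN·m/kg
  borosilicate glass: M = 14.7 kN·m/kg
Maraging steel has the largest M.

maraging steel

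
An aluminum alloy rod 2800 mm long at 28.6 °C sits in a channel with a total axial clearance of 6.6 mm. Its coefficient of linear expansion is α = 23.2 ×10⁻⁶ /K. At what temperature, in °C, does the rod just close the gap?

130 °C

α·L₀·ΔT = 6.6 mm ⇒ ΔT = 6.6 / (23.2×10⁻⁶ × 2800.0) = 101.6 K.
T = 28.6 + 101.6 = 130.2 °C.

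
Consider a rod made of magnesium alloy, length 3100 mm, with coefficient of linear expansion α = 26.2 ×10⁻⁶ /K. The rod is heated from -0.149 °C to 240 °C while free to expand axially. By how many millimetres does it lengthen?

19.5 mm

ΔT = 240 − (-0.149) = 240.1 K.
ΔL = α·L₀·ΔT = 26.2×10⁻⁶ × 3100 mm × 240.1 K = 19.5 mm.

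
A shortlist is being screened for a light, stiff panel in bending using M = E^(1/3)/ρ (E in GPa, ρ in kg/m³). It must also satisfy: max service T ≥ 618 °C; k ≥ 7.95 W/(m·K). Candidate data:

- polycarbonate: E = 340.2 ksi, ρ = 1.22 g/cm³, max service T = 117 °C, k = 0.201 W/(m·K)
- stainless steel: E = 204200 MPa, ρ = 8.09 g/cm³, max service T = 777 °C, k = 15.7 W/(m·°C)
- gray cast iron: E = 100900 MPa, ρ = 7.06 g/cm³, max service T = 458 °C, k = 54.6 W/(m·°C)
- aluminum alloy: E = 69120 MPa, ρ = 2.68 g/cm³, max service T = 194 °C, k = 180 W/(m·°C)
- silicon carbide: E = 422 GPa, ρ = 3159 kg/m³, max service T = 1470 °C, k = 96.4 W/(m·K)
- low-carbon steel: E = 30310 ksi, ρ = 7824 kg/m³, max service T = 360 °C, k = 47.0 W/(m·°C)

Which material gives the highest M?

Screen on constraints: max service T ≥ 618 °C; k ≥ 7.95 W/(m·K). Survivors: stainless steel, silicon carbide.
After converting to SI:
  stainless steel: E = 204.2 GPa, ρ = 8090 kg/m³
  silicon carbide: E = 422.0 GPa, ρ = 3159 kg/m³
  silicon carbide: M = 2.37×10⁻³
  stainless steel: M = 0.728×10⁻³
Silicon carbide ranks first.

silicon carbide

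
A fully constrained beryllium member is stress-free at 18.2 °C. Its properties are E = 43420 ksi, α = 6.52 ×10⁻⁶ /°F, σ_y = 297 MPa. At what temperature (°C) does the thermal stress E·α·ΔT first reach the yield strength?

103 °C

E = 43420 ksi = 299.4 GPa.
α = 6.52×10⁻⁶/°F × 9/5 = 11.7×10⁻⁶/K.
E·α·ΔT = 297.0 MPa ⇒ ΔT = 297.0 / (299.4×10³ × 11.7×10⁻⁶) = 84.53 K.
T = 18.2 + 84.53 = 102.7 °C.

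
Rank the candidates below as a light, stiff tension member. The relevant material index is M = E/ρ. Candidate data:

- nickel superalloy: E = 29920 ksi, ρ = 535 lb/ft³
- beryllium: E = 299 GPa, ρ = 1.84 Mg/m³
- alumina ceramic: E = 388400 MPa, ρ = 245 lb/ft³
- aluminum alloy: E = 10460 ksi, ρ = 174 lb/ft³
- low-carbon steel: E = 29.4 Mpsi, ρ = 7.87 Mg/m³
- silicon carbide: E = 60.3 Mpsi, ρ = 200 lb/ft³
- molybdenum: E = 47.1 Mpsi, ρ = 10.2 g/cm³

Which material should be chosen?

beryllium

After converting to SI:
  nickel superalloy: E = 206.3 GPa, ρ = 8570 kg/m³
  beryllium: E = 299.0 GPa, ρ = 1840 kg/m³
  alumina ceramic: E = 388.4 GPa, ρ = 3925 kg/m³
  aluminum alloy: E = 72.12 GPa, ρ = 2787 kg/m³
  low-carbon steel: E = 202.7 GPa, ρ = 7870 kg/m³
  silicon carbide: E = 415.8 GPa, ρ = 3204 kg/m³
  molybdenum: E = 324.7 GPa, ρ = 10200 kg/m³
  beryllium: M = 162 MN·m/kg
  silicon carbide: M = 130 MN·m/kg
  alumina ceramic: M = 99.0 MN·m/kg
  molybdenum: M = 31.8 MN·m/kg
  aluminum alloy: M = 25.9 MN·m/kg
  low-carbon steel: M = 25.8 MN·m/kg
  nickel superalloy: M = 24.1 MN·m/kg
Beryllium ranks first.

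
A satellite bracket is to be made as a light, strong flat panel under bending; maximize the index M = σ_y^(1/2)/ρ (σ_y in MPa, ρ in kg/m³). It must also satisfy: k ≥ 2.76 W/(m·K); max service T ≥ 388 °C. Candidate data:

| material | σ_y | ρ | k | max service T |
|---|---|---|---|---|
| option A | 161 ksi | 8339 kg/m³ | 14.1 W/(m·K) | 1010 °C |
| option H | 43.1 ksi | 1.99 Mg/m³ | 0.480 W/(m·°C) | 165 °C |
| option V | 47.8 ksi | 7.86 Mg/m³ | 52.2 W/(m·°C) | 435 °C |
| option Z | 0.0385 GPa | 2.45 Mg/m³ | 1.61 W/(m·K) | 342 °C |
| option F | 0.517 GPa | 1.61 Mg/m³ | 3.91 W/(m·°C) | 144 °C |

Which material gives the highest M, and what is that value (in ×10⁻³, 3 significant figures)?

Screen on constraints: k ≥ 2.76 W/(m·K); max service T ≥ 388 °C. Survivors: option A, option V.
After converting to SI:
  option A: σ_y = 1110 MPa, ρ = 8339 kg/m³
  option V: σ_y = 329.6 MPa, ρ = 7860 kg/m³
  option A: M = 4.00×10⁻³
  option V: M = 2.31×10⁻³
Option A has the largest M.

option A, M = 4.00×10⁻³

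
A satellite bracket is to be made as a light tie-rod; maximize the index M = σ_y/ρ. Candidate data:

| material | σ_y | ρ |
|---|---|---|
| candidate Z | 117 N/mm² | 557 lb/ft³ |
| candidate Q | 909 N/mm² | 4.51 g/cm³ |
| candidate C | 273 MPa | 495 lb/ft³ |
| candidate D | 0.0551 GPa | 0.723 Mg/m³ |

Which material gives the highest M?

candidate Q

Putting every candidate on a common basis:
  candidate Z: σ_y = 117.0 MPa, ρ = 8922 kg/m³
  candidate Q: σ_y = 909.0 MPa, ρ = 4510 kg/m³
  candidate C: σ_y = 273.0 MPa, ρ = 7929 kg/m³
  candidate D: σ_y = 55.10 MPa, ρ = 723.0 kg/m³
  candidate Q: M = 202 kN·m/kg
  candidate D: M = 76.2 kN·m/kg
  candidate C: M = 34.4 kN·m/kg
  candidate Z: M = 13.1 kN·m/kg
Candidate Q ranks first.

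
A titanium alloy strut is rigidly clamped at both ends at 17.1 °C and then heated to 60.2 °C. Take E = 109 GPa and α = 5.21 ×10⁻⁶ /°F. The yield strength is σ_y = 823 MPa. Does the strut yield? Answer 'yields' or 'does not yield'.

α = 5.21×10⁻⁶/°F × 9/5 = 9.38×10⁻⁶/K.
ΔT = 43.10 K. Constrained thermal stress σ = E·α·ΔT = 109.0×10³ MPa × 9.38×10⁻⁶ × 43.10 = 44.1 MPa (compressive).
Compare to σ_y = 823 MPa: σ < σ_y, so it does not yield.

does not yield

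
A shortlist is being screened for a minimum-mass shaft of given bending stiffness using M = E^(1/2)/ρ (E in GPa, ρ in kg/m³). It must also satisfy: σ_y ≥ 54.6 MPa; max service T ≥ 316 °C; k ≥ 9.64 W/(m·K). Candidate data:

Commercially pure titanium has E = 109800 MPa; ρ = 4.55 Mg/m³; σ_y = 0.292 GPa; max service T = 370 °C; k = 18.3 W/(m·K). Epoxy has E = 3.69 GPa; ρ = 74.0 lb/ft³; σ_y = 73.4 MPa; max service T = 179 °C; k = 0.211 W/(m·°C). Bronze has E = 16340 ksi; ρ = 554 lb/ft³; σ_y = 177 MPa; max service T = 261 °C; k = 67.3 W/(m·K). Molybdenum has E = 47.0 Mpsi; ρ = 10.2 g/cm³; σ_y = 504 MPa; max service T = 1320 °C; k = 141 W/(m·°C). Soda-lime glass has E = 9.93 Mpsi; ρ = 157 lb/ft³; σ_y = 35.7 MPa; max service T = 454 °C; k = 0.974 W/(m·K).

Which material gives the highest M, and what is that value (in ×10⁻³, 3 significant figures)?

commercially pure titanium, M = 2.30×10⁻³

Screen on constraints: σ_y ≥ 54.6 MPa; max service T ≥ 316 °C; k ≥ 9.64 W/(m·K). Survivors: commercially pure titanium, molybdenum.
After converting to SI:
  commercially pure titanium: E = 109.8 GPa, ρ = 4550 kg/m³
  molybdenum: E = 324.1 GPa, ρ = 10200 kg/m³
  commercially pure titanium: M = 2.30×10⁻³
  molybdenum: M = 1.76×10⁻³
The maximum is for commercially pure titanium.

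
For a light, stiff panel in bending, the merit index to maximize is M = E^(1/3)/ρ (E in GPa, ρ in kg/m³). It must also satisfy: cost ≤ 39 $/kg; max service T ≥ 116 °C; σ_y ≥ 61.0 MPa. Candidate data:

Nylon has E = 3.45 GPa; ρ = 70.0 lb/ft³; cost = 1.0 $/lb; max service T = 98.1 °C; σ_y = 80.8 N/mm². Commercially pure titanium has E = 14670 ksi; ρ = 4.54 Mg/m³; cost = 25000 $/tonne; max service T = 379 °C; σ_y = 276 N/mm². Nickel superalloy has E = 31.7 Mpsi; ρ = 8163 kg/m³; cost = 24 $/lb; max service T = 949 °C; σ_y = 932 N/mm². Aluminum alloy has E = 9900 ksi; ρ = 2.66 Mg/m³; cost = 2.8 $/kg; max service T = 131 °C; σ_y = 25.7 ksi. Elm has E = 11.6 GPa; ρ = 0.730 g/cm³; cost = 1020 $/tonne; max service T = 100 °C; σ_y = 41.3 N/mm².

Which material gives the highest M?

Screen on constraints: cost ≤ 39 $/kg; max service T ≥ 116 °C; σ_y ≥ 61.0 MPa. Survivors: commercially pure titanium, aluminum alloy.
After converting to SI:
  commercially pure titanium: E = 101.1 GPa, ρ = 4540 kg/m³
  aluminum alloy: E = 68.26 GPa, ρ = 2660 kg/m³
  aluminum alloy: M = 1.54×10⁻³
  commercially pure titanium: M = 1.03×10⁻³
Aluminum alloy ranks first.

aluminum alloy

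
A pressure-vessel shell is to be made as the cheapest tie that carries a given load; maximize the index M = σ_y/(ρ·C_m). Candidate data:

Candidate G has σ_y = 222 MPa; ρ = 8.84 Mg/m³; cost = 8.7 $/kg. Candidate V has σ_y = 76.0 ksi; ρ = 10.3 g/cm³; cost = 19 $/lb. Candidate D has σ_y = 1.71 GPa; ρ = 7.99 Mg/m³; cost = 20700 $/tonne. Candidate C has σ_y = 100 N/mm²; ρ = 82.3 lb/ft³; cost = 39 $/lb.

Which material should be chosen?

candidate D

Putting every candidate on a common basis:
  candidate G: σ_y = 222.0 MPa, ρ = 8840 kg/m³, cost = 8.700 $/kg
  candidate V: σ_y = 524.0 MPa, ρ = 10300 kg/m³, cost = 41.89 $/kg
  candidate D: σ_y = 1710 MPa, ρ = 7990 kg/m³, cost = 20.70 $/kg
  candidate C: σ_y = 100.0 MPa, ρ = 1318 kg/m³, cost = 85.98 $/kg
  candidate D: M = 10.3 kN·m per $
  candidate G: M = 2.89 kN·m per $
  candidate V: M = 1.21 kN·m per $
  candidate C: M = 0.882 kN·m per $
Highest index: candidate D.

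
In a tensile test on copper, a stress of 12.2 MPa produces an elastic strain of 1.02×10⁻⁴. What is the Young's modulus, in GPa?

E = σ/ε = 12.2 MPa / 1.02×10⁻⁴ = 119600 MPa = 120 GPa.

120 GPa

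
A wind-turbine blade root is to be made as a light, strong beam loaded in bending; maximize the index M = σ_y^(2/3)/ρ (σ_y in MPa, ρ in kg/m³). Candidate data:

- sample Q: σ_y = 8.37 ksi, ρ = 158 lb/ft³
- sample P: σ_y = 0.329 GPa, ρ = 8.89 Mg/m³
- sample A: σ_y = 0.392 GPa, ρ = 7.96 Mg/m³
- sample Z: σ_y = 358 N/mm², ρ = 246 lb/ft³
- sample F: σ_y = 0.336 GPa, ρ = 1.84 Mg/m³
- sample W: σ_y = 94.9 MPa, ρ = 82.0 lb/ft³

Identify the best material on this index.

In SI units:
  sample Q: σ_y = 57.71 MPa, ρ = 2531 kg/m³
  sample P: σ_y = 329.0 MPa, ρ = 8890 kg/m³
  sample A: σ_y = 392.0 MPa, ρ = 7960 kg/m³
  sample Z: σ_y = 358.0 MPa, ρ = 3941 kg/m³
  sample F: σ_y = 336.0 MPa, ρ = 1840 kg/m³
  sample W: σ_y = 94.90 MPa, ρ = 1314 kg/m³
  sample F: M = 26.3×10⁻³
  sample W: M = 15.8×10⁻³
  sample Z: M = 12.8×10⁻³
  sample A: M = 6.73×10⁻³
  sample Q: M = 5.90×10⁻³
  sample P: M = 5.36×10⁻³
Sample F has the largest M.

sample F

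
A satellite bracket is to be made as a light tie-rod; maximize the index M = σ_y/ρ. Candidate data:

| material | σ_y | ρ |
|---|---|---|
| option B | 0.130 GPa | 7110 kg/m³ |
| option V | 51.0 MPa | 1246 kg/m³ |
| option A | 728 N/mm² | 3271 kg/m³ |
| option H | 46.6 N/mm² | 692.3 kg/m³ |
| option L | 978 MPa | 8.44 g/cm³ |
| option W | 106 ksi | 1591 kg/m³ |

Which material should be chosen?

Normalizing units and computing the index:
  option B: σ_y = 130.0 MPa, ρ = 7110 kg/m³
  option V: σ_y = 51.00 MPa, ρ = 1246 kg/m³
  option A: σ_y = 728.0 MPa, ρ = 3271 kg/m³
  option H: σ_y = 46.60 MPa, ρ = 692.3 kg/m³
  option L: σ_y = 978.0 MPa, ρ = 8440 kg/m³
  option W: σ_y = 730.8 MPa, ρ = 1591 kg/m³
  option W: M = 459 kN·m/kg
  option A: M = 223 kN·m/kg
  option L: M = 116 kN·m/kg
  option H: M = 67.3 kN·m/kg
  option V: M = 40.9 kN·m/kg
  option B: M = 18.3 kN·m/kg
Option W has the largest M.

option W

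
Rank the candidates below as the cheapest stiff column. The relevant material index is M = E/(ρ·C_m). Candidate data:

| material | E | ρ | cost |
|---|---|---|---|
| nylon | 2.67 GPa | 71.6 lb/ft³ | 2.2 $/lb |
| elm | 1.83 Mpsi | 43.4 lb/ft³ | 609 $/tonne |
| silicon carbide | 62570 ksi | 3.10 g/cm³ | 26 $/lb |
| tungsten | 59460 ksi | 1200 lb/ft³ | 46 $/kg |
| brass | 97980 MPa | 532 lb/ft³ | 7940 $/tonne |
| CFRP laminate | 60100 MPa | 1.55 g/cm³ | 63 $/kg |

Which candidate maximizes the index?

elm

In SI units:
  nylon: E = 2.670 GPa, ρ = 1147 kg/m³, cost = 4.850 $/kg
  elm: E = 12.62 GPa, ρ = 695.2 kg/m³, cost = 0.6090 $/kg
  silicon carbide: E = 431.4 GPa, ρ = 3100 kg/m³, cost = 57.32 $/kg
  tungsten: E = 410.0 GPa, ρ = 19220 kg/m³, cost = 46.00 $/kg
  brass: E = 97.98 GPa, ρ = 8522 kg/m³, cost = 7.940 $/kg
  CFRP laminate: E = 60.10 GPa, ρ = 1550 kg/m³, cost = 63.00 $/kg
  elm: M = 29.8 MN·m per $
  silicon carbide: M = 2.43 MN·m per $
  brass: M = 1.45 MN·m per $
  CFRP laminate: M = 0.615 MN·m per $
  nylon: M = 0.480 MN·m per $
  tungsten: M = 0.464 MN·m per $
The maximum is for elm.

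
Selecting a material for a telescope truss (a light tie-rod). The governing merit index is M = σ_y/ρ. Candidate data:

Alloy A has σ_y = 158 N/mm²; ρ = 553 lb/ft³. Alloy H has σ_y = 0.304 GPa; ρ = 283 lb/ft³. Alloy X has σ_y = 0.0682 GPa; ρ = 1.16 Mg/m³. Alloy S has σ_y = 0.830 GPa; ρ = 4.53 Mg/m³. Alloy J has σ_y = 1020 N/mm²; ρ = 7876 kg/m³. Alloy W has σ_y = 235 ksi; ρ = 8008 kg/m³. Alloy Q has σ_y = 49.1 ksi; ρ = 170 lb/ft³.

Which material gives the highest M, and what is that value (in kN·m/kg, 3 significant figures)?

In SI units:
  alloy A: σ_y = 158.0 MPa, ρ = 8858 kg/m³
  alloy H: σ_y = 304.0 MPa, ρ = 4533 kg/m³
  alloy X: σ_y = 68.20 MPa, ρ = 1160 kg/m³
  alloy S: σ_y = 830.0 MPa, ρ = 4530 kg/m³
  alloy J: σ_y = 1020 MPa, ρ = 7876 kg/m³
  alloy W: σ_y = 1620 MPa, ρ = 8008 kg/m³
  alloy Q: σ_y = 338.5 MPa, ρ = 2723 kg/m³
  alloy W: M = 202 kN·m/kg
  alloy S: M = 183 kN·m/kg
  alloy J: M = 130 kN·m/kg
  alloy Q: M = 124 kN·m/kg
  alloy H: M = 67.1 kN·m/kg
  alloy X: M = 58.8 kN·m/kg
  alloy A: M = 17.8 kN·m/kg
The maximum is for alloy W.

alloy W, M = 202 kN·m/kg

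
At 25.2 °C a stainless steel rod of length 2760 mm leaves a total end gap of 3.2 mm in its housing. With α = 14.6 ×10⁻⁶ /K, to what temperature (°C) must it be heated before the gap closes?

105 °C

α·L₀·ΔT = 3.2 mm ⇒ ΔT = 3.2 / (14.6×10⁻⁶ × 2760.0) = 79.41 K.
T = 25.2 + 79.41 = 104.6 °C.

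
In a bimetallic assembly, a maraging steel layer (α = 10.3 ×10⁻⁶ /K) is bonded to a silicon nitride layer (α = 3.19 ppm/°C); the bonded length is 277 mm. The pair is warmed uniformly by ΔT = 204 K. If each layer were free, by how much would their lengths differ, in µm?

Δα = |10.3 − 3.19|×10⁻⁶/K = 7.11×10⁻⁶/K.
ΔL_mismatch = Δα·L·ΔT = 7.11×10⁻⁶ × 277.0 mm × 204.0 K = 402 µm.

402 µm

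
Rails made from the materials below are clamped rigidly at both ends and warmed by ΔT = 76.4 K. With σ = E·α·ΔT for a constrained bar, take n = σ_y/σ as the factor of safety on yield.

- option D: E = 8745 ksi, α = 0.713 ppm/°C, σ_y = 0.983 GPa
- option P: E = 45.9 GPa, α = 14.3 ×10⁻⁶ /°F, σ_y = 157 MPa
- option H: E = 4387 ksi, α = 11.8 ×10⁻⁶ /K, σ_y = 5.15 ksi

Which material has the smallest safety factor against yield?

option H

Per material, after unit conversion:
  option D: E = 60.29, α = 0.713, σ_y = 983.0 → σ = 3.28 MPa, n = 299
  option P: E = 45.90, α = 25.7, σ_y = 157.0 → σ = 90.3 MPa, n = 1.74
  option H: E = 30.25, α = 11.8, σ_y = 35.51 → σ = 27.3 MPa, n = 1.30
Option H has the lowest safety factor, n = 1.30.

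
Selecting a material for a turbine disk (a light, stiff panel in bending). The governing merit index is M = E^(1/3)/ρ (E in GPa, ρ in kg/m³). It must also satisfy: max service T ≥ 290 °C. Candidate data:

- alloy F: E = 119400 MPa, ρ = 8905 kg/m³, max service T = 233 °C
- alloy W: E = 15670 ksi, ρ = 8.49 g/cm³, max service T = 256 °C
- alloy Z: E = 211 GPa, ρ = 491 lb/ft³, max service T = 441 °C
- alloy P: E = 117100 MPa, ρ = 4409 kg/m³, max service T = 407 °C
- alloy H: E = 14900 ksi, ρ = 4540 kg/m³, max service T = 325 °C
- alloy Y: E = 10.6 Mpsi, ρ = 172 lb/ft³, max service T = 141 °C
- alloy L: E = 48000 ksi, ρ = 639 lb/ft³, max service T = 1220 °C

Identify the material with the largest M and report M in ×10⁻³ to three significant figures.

Screen on constraints: max service T ≥ 290 °C. Survivors: alloy Z, alloy P, alloy H, alloy L.
After converting to SI:
  alloy Z: E = 211.0 GPa, ρ = 7865 kg/m³
  alloy P: E = 117.1 GPa, ρ = 4409 kg/m³
  alloy H: E = 102.7 GPa, ρ = 4540 kg/m³
  alloy L: E = 330.9 GPa, ρ = 10240 kg/m³
  alloy P: M = 1.11×10⁻³
  alloy H: M = 1.03×10⁻³
  alloy Z: M = 0.757×10⁻³
  alloy L: M = 0.676×10⁻³
Alloy P has the largest M.

alloy P, M = 1.11×10⁻³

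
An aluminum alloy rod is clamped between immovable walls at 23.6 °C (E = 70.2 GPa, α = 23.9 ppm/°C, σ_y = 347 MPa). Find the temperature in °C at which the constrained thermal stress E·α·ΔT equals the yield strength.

230 °C

E·α·ΔT = 347.0 MPa ⇒ ΔT = 347.0 / (70.20×10³ × 23.9×10⁻⁶) = 206.8 K.
T = 23.6 + 206.8 = 230.4 °C.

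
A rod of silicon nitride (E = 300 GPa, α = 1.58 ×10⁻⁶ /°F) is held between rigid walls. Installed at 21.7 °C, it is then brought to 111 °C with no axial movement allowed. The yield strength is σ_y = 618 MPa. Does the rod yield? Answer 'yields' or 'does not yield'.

α = 1.58×10⁻⁶/°F × 9/5 = 2.84×10⁻⁶/K.
ΔT = 89.30 K. Constrained thermal stress σ = E·α·ΔT = 300.0×10³ MPa × 2.84×10⁻⁶ × 89.30 = 76.2 MPa (compressive).
Compare to σ_y = 618 MPa: σ < σ_y, so it does not yield.

does not yield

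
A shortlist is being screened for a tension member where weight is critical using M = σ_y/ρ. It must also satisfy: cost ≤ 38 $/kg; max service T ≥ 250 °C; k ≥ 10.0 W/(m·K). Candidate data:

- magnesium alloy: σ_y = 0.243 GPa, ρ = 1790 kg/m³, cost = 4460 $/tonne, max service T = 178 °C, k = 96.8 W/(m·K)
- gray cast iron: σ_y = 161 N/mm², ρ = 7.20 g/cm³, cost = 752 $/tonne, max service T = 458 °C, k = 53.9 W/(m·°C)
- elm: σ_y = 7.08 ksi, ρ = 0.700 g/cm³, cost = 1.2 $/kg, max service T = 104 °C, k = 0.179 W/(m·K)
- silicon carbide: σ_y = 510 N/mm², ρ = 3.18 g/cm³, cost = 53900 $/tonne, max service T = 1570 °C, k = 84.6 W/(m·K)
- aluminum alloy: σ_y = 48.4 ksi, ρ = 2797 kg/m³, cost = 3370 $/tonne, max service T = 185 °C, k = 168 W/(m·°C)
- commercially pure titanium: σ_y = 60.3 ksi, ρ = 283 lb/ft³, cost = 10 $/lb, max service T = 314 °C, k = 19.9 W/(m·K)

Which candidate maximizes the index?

Screen on constraints: cost ≤ 38 $/kg; max service T ≥ 250 °C; k ≥ 10.0 W/(m·K). Survivors: gray cast iron, commercially pure titanium.
Putting every candidate on a common basis:
  gray cast iron: σ_y = 161.0 MPa, ρ = 7200 kg/m³
  commercially pure titanium: σ_y = 415.8 MPa, ρ = 4533 kg/m³
  commercially pure titanium: M = 91.7 kN·m/kg
  gray cast iron: M = 22.4 kN·m/kg
Highest index: commercially pure titanium.

commercially pure titanium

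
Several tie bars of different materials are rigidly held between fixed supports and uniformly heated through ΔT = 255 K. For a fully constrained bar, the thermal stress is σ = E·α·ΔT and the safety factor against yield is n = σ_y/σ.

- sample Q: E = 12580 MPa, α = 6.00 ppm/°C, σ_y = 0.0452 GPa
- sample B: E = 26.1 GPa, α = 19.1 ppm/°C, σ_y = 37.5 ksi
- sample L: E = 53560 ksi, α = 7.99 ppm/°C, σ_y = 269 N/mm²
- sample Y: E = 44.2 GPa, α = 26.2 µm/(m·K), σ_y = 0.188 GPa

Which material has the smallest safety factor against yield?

sample L

Per material, after unit conversion:
  sample Q: E = 12.58, α = 6.00, σ_y = 45.20 → σ = 19.2 MPa, n = 2.35
  sample B: E = 26.10, α = 19.1, σ_y = 258.6 → σ = 127 MPa, n = 2.03
  sample L: E = 369.3, α = 7.99, σ_y = 269.0 → σ = 752 MPa, n = 0.358
  sample Y: E = 44.20, α = 26.2, σ_y = 188.0 → σ = 295 MPa, n = 0.637
Sample L has the lowest safety factor, n = 0.358.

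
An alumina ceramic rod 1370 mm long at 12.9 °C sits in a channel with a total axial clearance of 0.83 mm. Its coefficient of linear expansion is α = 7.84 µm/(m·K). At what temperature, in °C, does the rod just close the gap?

α·L₀·ΔT = 0.83 mm ⇒ ΔT = 0.83 / (7.84×10⁻⁶ × 1370.0) = 77.28 K.
T = 12.9 + 77.28 = 90.18 °C.

90.2 °C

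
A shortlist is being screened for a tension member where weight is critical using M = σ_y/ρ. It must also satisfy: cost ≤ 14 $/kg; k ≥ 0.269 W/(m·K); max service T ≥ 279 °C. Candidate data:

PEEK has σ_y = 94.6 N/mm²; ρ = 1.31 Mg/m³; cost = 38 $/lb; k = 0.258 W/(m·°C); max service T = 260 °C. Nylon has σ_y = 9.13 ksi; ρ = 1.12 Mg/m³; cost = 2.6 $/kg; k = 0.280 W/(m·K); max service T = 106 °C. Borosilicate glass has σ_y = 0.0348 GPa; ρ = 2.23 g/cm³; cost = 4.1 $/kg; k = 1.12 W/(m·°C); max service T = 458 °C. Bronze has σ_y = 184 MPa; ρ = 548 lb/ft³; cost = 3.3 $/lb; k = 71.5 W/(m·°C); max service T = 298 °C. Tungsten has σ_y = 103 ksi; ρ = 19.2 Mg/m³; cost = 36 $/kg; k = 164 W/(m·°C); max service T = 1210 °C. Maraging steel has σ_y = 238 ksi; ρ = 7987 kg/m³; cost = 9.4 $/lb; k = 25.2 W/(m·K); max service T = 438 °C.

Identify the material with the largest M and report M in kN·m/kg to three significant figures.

Screen on constraints: cost ≤ 14 $/kg; k ≥ 0.269 W/(m·K); max service T ≥ 279 °C. Survivors: borosilicate glass, bronze.
Putting every candidate on a common basis:
  borosilicate glass: σ_y = 34.80 MPa, ρ = 2230 kg/m³
  bronze: σ_y = 184.0 MPa, ρ = 8778 kg/m³
  bronze: M = 21.0 kN·m/kg
  borosilicate glass: M = 15.6 kN·m/kg
Bronze ranks first.

bronze, M = 21.0 kN·m/kg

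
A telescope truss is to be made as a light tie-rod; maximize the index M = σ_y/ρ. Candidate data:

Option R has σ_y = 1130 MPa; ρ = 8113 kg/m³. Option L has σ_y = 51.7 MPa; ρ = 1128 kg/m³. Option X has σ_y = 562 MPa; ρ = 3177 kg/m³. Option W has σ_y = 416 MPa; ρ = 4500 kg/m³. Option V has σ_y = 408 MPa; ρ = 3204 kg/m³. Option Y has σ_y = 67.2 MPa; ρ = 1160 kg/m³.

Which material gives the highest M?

option X

Evaluate M for each candidate:
  option X: M = 177 kN·m/kg
  option R: M = 139 kN·m/kg
  option V: M = 127 kN·m/kg
  option W: M = 92.4 kN·m/kg
  option Y: M = 57.9 kN·m/kg
  option L: M = 45.8 kN·m/kg
Option X has the largest M.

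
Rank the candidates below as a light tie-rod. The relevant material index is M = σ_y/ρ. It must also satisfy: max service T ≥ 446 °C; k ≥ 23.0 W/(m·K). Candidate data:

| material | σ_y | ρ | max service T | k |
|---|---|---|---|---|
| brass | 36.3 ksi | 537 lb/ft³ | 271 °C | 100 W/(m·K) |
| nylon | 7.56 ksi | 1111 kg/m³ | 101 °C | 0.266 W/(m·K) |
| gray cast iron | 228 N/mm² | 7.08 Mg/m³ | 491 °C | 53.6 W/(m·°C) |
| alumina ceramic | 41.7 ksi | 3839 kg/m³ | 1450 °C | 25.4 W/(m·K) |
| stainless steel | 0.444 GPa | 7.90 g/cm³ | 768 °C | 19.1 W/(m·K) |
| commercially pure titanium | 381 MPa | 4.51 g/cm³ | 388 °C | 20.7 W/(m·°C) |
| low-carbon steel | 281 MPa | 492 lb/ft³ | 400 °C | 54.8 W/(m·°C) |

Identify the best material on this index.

Screen on constraints: max service T ≥ 446 °C; k ≥ 23.0 W/(m·K). Survivors: gray cast iron, alumina ceramic.
After converting to SI:
  gray cast iron: σ_y = 228.0 MPa, ρ = 7080 kg/m³
  alumina ceramic: σ_y = 287.5 MPa, ρ = 3839 kg/m³
  alumina ceramic: M = 74.9 kN·m/kg
  gray cast iron: M = 32.2 kN·m/kg
Alumina ceramic ranks first.

alumina ceramic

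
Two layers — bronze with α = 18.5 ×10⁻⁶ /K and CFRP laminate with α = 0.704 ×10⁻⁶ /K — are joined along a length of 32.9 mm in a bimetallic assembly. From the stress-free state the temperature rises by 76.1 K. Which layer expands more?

α(bronze) = 18.5×10⁻⁶/K vs α(CFRP laminate) = 0.704×10⁻⁶/K.
Higher α expands more for the same ΔT: bronze.

bronze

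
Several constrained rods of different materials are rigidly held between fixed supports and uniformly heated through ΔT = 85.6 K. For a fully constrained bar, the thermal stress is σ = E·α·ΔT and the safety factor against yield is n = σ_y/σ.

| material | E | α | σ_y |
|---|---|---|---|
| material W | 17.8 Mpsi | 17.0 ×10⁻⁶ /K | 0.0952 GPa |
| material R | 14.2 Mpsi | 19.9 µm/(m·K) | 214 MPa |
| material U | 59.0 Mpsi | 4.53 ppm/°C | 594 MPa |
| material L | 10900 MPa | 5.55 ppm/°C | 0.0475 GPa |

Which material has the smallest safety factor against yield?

With everything in SI (GPa, ×10⁻⁶/K, MPa):
  material W: E = 122.7, α = 17.0, σ_y = 95.20 → σ = 179 MPa, n = 0.533
  material R: E = 97.91, α = 19.9, σ_y = 214.0 → σ = 167 MPa, n = 1.28
  material U: E = 406.8, α = 4.53, σ_y = 594.0 → σ = 158 MPa, n = 3.77
  material L: E = 10.90, α = 5.55, σ_y = 47.50 → σ = 5.18 MPa, n = 9.17
Smallest n: material W with n = 0.533.

material W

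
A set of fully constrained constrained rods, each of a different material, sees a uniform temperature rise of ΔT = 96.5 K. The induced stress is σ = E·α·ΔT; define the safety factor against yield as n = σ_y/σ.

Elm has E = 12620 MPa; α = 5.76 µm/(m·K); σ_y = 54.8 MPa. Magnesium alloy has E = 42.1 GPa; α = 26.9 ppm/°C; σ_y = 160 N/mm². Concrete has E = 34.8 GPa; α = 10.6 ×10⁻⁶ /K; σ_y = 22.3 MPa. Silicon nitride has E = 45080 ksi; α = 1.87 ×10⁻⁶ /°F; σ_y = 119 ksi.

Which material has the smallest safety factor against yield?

concrete

Converting E to GPa, α to ×10⁻⁶/K, σ_y to MPa, then σ and n for each:
  elm: E = 12.62, α = 5.76, σ_y = 54.80 → σ = 7.01 MPa, n = 7.81
  magnesium alloy: E = 42.10, α = 26.9, σ_y = 160.0 → σ = 109 MPa, n = 1.46
  concrete: E = 34.80, α = 10.6, σ_y = 22.30 → σ = 35.6 MPa, n = 0.626
  silicon nitride: E = 310.8, α = 3.37, σ_y = 820.5 → σ = 101 MPa, n = 8.13
Smallest n: concrete with n = 0.626.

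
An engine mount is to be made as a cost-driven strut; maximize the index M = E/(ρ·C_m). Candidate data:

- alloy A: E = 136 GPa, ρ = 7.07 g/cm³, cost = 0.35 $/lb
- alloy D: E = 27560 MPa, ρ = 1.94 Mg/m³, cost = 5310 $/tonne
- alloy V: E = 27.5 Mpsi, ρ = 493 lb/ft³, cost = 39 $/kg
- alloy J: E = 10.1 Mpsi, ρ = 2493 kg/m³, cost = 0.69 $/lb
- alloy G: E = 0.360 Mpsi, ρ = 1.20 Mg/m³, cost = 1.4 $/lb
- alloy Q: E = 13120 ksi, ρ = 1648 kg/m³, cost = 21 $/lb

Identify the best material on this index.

alloy A

In SI units:
  alloy A: E = 136.0 GPa, ρ = 7070 kg/m³, cost = 0.7716 $/kg
  alloy D: E = 27.56 GPa, ρ = 1940 kg/m³, cost = 5.310 $/kg
  alloy V: E = 189.6 GPa, ρ = 7897 kg/m³, cost = 39.00 $/kg
  alloy J: E = 69.64 GPa, ρ = 2493 kg/m³, cost = 1.521 $/kg
  alloy G: E = 2.482 GPa, ρ = 1200 kg/m³, cost = 3.086 $/kg
  alloy Q: E = 90.46 GPa, ρ = 1648 kg/m³, cost = 46.30 $/kg
  alloy A: M = 24.9 MN·m per $
  alloy J: M = 18.4 MN·m per $
  alloy D: M = 2.68 MN·m per $
  alloy Q: M = 1.19 MN·m per $
  alloy G: M = 0.670 MN·m per $
  alloy V: M = 0.616 MN·m per $
Alloy A has the largest M.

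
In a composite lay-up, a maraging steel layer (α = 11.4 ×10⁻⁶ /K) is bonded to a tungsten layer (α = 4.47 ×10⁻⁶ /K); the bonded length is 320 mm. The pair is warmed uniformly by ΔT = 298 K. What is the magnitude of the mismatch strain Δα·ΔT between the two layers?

2.07×10⁻³

Δα = |11.4 − 4.47|×10⁻⁶/K = 6.93×10⁻⁶/K.
Mismatch strain = Δα·ΔT = 6.93×10⁻⁶ × 298.0 = 2.07×10⁻³.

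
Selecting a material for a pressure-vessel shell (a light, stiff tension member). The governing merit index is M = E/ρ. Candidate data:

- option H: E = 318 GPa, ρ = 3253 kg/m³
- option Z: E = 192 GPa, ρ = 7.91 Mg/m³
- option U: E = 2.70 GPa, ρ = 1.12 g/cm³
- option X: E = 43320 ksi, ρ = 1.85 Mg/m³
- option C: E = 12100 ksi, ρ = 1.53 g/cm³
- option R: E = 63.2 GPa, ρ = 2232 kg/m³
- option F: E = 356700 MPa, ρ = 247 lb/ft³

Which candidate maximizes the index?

In SI units:
  option H: E = 318.0 GPa, ρ = 3253 kg/m³
  option Z: E = 192.0 GPa, ρ = 7910 kg/m³
  option U: E = 2.700 GPa, ρ = 1120 kg/m³
  option X: E = 298.7 GPa, ρ = 1850 kg/m³
  option C: E = 83.43 GPa, ρ = 1530 kg/m³
  option R: E = 63.20 GPa, ρ = 2232 kg/m³
  option F: E = 356.7 GPa, ρ = 3957 kg/m³
  option X: M = 161 MN·m/kg
  option H: M = 97.8 MN·m/kg
  option F: M = 90.2 MN·m/kg
  option C: M = 54.5 MN·m/kg
  option R: M = 28.3 MN·m/kg
  option Z: M = 24.3 MN·m/kg
  option U: M = 2.41 MN·m/kg
Option X ranks first.

option X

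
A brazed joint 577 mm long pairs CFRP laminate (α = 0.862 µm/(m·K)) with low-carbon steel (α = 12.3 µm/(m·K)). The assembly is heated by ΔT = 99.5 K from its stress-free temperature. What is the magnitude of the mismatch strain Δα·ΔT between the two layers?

Δα = |0.862 − 12.3|×10⁻⁶/K = 11.4×10⁻⁶/K.
Mismatch strain = Δα·ΔT = 11.4×10⁻⁶ × 99.5 = 1.14×10⁻³.

1.14×10⁻³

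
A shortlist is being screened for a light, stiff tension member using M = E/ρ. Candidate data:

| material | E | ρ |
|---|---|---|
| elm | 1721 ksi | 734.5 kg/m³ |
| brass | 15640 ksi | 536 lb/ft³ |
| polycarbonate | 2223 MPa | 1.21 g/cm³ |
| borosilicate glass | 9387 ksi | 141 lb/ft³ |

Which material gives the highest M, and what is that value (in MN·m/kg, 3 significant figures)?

Convert each candidate to consistent units, then evaluate M:
  elm: E = 11.87 GPa, ρ = 734.5 kg/m³
  brass: E = 107.8 GPa, ρ = 8586 kg/m³
  polycarbonate: E = 2.223 GPa, ρ = 1210 kg/m³
  borosilicate glass: E = 64.72 GPa, ρ = 2259 kg/m³
  borosilicate glass: M = 28.7 MN·m/kg
  elm: M = 16.2 MN·m/kg
  brass: M = 12.6 MN·m/kg
  polycarbonate: M = 1.84 MN·m/kg
The maximum is for borosilicate glass.

borosilicate glass, M = 28.7 MN·m/kg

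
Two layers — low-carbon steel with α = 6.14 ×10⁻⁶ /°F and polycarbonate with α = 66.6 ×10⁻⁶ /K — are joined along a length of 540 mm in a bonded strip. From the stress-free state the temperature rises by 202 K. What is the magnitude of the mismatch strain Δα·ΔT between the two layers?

low-carbon steel: α = 6.14×10⁻⁶/°F × 9/5 = 11.1×10⁻⁶/K.
Δα = |11.1 − 66.6|×10⁻⁶/K = 55.5×10⁻⁶/K.
Mismatch strain = Δα·ΔT = 55.5×10⁻⁶ × 202.0 = 0.0112.

0.0112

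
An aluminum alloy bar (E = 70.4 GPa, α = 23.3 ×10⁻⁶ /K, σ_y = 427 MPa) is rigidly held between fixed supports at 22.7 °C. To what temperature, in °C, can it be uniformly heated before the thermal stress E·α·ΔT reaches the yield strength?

E·α·ΔT = 427.0 MPa ⇒ ΔT = 427.0 / (70.40×10³ × 23.3×10⁻⁶) = 260.3 K.
T = 22.7 + 260.3 = 283.0 °C.

283 °C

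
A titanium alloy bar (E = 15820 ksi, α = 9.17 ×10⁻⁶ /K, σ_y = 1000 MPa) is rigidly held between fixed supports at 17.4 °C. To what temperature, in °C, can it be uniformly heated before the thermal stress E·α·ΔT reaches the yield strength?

1020 °C

E = 15820 ksi = 109.1 GPa.
E·α·ΔT = 1000 MPa ⇒ ΔT = 1000 / (109.1×10³ × 9.17×10⁻⁶) = 999.8 K.
T = 17.4 + 999.8 = 1017 °C.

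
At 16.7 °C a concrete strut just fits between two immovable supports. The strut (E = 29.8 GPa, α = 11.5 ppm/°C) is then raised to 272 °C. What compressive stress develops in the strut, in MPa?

ΔT = 255.3 K. Constrained thermal stress σ = E·α·ΔT = 29.80×10³ MPa × 11.5×10⁻⁶ × 255.3 = 87.5 MPa (compressive).

87.5 MPa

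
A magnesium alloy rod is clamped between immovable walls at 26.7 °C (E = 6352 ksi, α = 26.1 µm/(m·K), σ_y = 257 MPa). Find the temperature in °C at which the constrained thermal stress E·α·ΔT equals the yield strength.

252 °C

E = 6352 ksi = 43.80 GPa.
E·α·ΔT = 257.0 MPa ⇒ ΔT = 257.0 / (43.80×10³ × 26.1×10⁻⁶) = 224.8 K.
T = 26.7 + 224.8 = 251.5 °C.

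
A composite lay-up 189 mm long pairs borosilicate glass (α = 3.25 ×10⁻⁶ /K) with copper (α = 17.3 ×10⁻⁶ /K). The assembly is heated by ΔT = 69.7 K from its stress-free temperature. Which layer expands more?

copper

α(borosilicate glass) = 3.25×10⁻⁶/K vs α(copper) = 17.3×10⁻⁶/K.
Higher α expands more for the same ΔT: copper.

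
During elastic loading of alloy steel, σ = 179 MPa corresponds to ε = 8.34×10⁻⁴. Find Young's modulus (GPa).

E = σ/ε = 179 MPa / 8.34×10⁻⁴ = 214600 MPa = 215 GPa.

215 GPa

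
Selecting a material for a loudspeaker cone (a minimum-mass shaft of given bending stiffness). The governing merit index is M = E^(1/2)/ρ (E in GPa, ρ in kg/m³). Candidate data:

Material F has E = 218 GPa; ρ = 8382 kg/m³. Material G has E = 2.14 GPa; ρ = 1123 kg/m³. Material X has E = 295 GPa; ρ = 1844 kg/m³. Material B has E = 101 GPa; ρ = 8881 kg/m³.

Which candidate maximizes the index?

material X

Evaluate M for each candidate:
  material X: M = 9.31×10⁻³
  material F: M = 1.76×10⁻³
  material G: M = 1.30×10⁻³
  material B: M = 1.13×10⁻³
Highest index: material X.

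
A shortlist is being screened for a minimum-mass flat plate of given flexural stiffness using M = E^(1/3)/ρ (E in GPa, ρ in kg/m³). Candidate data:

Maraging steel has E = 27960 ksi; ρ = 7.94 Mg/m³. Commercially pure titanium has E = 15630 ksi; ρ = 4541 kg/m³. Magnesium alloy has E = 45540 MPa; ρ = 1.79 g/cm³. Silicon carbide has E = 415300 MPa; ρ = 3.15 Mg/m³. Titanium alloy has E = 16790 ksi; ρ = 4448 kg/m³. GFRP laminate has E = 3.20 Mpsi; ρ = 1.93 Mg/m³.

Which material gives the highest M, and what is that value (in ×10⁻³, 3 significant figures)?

Putting every candidate on a common basis:
  maraging steel: E = 192.8 GPa, ρ = 7940 kg/m³
  commercially pure titanium: E = 107.8 GPa, ρ = 4541 kg/m³
  magnesium alloy: E = 45.54 GPa, ρ = 1790 kg/m³
  silicon carbide: E = 415.3 GPa, ρ = 3150 kg/m³
  titanium alloy: E = 115.8 GPa, ρ = 4448 kg/m³
  GFRP laminate: E = 22.06 GPa, ρ = 1930 kg/m³
  silicon carbide: M = 2.37×10⁻³
  magnesium alloy: M = 2.00×10⁻³
  GFRP laminate: M = 1.45×10⁻³
  titanium alloy: M = 1.10×10⁻³
  commercially pure titanium: M = 1.05×10⁻³
  maraging steel: M = 0.728×10⁻³
The maximum is for silicon carbide.

silicon carbide, M = 2.37×10⁻³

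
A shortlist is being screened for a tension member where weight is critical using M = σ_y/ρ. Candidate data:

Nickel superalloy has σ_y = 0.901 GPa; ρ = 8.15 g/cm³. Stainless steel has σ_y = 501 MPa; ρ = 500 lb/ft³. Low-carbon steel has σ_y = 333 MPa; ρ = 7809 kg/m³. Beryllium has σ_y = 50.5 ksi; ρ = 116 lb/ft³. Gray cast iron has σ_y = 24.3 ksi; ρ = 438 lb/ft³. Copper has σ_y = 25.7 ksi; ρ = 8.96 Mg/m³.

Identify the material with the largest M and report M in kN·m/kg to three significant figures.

beryllium, M = 187 kN·m/kg

In SI units:
  nickel superalloy: σ_y = 901.0 MPa, ρ = 8150 kg/m³
  stainless steel: σ_y = 501.0 MPa, ρ = 8009 kg/m³
  low-carbon steel: σ_y = 333.0 MPa, ρ = 7809 kg/m³
  beryllium: σ_y = 348.2 MPa, ρ = 1858 kg/m³
  gray cast iron: σ_y = 167.5 MPa, ρ = 7016 kg/m³
  copper: σ_y = 177.2 MPa, ρ = 8960 kg/m³
  beryllium: M = 187 kN·m/kg
  nickel superalloy: M = 111 kN·m/kg
  stainless steel: M = 62.6 kN·m/kg
  low-carbon steel: M = 42.6 kN·m/kg
  gray cast iron: M = 23.9 kN·m/kg
  copper: M = 19.8 kN·m/kg
Beryllium ranks first.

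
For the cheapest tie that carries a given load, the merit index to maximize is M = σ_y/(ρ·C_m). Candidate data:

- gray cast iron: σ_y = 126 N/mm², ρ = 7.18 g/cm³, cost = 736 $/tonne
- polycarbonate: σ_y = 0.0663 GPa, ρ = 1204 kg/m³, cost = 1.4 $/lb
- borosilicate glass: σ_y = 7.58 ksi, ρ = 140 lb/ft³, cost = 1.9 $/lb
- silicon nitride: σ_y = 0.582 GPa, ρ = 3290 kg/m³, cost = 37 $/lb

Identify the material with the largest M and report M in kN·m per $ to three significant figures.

gray cast iron, M = 23.8 kN·m per $

Convert each candidate to consistent units, then evaluate M:
  gray cast iron: σ_y = 126.0 MPa, ρ = 7180 kg/m³, cost = 0.7360 $/kg
  polycarbonate: σ_y = 66.30 MPa, ρ = 1204 kg/m³, cost = 3.086 $/kg
  borosilicate glass: σ_y = 52.26 MPa, ρ = 2243 kg/m³, cost = 4.189 $/kg
  silicon nitride: σ_y = 582.0 MPa, ρ = 3290 kg/m³, cost = 81.57 $/kg
  gray cast iron: M = 23.8 kN·m per $
  polycarbonate: M = 17.8 kN·m per $
  borosilicate glass: M = 5.56 kN·m per $
  silicon nitride: M = 2.17 kN·m per $
Gray cast iron has the largest M.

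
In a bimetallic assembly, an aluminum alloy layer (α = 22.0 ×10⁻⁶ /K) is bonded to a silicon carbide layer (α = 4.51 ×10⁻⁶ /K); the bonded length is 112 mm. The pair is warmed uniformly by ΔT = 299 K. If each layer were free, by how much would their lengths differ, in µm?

Δα = |22.0 − 4.51|×10⁻⁶/K = 17.5×10⁻⁶/K.
ΔL_mismatch = Δα·L·ΔT = 17.5×10⁻⁶ × 112.0 mm × 299.0 K = 586 µm.

586 µm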